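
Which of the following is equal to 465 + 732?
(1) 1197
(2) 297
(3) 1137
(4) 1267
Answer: 1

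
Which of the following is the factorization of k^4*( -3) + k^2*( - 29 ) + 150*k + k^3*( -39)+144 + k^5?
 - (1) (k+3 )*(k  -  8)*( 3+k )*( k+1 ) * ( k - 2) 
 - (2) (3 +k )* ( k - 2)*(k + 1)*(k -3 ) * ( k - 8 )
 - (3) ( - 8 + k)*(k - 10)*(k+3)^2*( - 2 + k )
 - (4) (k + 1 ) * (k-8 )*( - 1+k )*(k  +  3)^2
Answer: 1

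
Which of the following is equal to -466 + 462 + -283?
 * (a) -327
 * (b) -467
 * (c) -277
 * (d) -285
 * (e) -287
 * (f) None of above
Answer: e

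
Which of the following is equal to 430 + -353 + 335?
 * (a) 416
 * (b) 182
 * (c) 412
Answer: c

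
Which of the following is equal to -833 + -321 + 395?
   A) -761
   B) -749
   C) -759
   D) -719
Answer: C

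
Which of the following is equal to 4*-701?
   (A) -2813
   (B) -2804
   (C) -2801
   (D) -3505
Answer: B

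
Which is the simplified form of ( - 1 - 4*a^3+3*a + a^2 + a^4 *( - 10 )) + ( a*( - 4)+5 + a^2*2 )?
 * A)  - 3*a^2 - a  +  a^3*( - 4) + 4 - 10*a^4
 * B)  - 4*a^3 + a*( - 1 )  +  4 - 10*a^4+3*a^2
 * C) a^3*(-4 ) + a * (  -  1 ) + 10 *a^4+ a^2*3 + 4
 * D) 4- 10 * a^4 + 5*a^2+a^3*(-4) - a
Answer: B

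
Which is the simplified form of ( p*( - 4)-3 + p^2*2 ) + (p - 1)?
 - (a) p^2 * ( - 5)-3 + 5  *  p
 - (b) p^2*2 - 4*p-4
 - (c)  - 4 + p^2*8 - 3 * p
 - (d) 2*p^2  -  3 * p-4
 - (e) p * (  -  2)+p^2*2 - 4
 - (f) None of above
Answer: d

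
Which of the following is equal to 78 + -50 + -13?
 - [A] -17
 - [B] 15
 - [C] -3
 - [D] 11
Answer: B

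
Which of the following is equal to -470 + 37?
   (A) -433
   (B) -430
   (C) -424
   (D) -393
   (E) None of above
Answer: A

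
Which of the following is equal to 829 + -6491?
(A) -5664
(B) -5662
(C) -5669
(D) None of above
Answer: B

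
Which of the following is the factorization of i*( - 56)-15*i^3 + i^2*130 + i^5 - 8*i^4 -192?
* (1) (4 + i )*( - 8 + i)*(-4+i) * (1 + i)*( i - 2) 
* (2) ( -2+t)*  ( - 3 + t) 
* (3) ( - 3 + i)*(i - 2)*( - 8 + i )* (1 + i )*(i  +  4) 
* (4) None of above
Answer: 3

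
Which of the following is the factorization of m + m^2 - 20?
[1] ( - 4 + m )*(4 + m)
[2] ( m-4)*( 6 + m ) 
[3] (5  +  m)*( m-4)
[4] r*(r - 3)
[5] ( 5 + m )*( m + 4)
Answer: 3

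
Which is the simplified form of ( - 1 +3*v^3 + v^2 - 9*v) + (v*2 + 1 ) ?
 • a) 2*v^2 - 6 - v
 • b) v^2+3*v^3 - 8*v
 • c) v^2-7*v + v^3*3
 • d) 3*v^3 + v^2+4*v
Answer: c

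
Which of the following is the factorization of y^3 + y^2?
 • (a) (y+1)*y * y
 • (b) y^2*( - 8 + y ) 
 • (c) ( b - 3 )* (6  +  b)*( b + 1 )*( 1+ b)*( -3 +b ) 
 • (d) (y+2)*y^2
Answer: a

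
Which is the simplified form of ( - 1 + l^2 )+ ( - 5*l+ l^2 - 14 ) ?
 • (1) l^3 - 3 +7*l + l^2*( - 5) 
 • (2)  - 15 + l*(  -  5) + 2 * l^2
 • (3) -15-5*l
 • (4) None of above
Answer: 2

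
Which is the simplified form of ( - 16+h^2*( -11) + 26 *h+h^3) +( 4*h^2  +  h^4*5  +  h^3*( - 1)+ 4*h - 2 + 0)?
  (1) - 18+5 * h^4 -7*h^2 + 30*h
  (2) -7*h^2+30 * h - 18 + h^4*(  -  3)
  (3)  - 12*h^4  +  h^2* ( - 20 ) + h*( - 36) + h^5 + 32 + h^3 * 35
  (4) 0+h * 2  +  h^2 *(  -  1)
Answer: 1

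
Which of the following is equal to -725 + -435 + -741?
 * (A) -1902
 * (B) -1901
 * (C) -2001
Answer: B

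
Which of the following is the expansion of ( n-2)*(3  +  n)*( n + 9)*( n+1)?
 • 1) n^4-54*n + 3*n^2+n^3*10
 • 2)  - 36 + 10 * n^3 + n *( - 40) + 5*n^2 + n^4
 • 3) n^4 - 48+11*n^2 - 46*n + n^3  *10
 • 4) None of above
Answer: 4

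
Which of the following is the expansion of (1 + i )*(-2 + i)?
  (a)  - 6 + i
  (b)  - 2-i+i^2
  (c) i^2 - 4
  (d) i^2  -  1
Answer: b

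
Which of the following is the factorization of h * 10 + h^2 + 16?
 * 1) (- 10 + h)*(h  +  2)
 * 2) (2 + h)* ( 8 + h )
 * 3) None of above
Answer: 2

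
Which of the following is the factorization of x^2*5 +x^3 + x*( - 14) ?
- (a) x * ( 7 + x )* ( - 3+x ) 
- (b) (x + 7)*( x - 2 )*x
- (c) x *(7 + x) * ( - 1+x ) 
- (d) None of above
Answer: b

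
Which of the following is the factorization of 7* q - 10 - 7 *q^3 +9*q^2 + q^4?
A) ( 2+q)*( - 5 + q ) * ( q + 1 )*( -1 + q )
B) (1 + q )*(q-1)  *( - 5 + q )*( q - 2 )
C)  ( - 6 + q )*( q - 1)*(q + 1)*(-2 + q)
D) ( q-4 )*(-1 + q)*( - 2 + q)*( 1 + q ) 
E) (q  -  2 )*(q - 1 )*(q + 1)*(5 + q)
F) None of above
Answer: B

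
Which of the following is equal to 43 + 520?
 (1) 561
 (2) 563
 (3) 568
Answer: 2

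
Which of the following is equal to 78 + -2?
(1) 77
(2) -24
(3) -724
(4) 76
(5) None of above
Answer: 4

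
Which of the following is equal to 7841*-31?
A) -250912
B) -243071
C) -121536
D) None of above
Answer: B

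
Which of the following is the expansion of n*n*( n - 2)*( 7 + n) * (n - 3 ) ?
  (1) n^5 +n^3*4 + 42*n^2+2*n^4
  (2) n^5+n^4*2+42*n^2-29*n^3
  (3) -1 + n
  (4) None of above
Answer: 2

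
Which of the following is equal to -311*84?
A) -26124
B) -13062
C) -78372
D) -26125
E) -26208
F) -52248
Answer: A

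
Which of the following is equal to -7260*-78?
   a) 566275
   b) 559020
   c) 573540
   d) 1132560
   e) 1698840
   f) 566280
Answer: f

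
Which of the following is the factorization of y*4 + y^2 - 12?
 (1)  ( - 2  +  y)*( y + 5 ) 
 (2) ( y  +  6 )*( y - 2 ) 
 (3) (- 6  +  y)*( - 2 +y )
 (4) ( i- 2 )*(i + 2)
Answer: 2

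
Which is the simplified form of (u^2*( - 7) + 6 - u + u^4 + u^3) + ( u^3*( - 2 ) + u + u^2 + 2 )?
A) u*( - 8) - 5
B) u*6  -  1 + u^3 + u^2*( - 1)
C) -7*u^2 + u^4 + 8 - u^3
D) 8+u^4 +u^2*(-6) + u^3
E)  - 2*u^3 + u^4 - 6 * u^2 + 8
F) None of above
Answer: F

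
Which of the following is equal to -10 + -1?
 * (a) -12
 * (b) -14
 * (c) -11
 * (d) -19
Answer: c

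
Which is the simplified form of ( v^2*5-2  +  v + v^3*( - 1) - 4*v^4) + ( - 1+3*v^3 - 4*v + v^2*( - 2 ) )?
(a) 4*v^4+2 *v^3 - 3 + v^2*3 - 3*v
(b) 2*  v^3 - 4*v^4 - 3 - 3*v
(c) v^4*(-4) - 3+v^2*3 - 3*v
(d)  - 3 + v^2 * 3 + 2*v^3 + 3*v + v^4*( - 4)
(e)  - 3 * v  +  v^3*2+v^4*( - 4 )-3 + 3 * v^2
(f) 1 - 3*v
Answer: e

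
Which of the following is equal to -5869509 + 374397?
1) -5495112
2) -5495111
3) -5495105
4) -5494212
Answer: 1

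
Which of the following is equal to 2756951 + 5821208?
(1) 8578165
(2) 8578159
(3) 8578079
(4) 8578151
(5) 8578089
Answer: 2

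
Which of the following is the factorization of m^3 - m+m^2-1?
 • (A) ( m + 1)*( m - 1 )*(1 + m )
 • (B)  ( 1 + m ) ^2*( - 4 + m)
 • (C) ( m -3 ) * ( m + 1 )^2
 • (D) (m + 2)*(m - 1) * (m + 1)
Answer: A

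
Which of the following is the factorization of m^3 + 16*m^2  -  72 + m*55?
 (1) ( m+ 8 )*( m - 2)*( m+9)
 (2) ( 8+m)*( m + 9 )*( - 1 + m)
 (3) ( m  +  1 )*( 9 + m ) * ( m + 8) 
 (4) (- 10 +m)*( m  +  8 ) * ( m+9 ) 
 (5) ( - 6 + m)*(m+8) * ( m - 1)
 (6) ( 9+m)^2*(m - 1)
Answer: 2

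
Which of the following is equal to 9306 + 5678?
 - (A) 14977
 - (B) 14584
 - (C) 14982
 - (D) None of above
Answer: D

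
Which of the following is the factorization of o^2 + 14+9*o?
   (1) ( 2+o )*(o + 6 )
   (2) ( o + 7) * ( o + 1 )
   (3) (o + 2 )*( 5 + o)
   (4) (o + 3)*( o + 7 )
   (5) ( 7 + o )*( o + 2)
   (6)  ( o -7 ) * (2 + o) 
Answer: 5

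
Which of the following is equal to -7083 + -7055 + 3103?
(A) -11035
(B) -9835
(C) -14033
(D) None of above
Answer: A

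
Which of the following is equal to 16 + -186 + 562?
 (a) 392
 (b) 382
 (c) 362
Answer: a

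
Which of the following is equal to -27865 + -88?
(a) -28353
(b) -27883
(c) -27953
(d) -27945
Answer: c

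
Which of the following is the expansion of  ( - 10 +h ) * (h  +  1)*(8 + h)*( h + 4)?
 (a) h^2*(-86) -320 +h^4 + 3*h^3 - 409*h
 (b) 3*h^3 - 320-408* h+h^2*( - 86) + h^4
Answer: b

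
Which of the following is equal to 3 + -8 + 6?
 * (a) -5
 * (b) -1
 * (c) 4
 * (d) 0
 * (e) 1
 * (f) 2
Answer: e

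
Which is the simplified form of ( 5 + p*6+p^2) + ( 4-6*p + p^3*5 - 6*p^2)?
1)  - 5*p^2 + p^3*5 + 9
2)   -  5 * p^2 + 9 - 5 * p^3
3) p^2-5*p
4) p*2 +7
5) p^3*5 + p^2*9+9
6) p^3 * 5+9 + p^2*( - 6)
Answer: 1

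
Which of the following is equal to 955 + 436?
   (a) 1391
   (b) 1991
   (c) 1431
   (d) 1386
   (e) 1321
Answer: a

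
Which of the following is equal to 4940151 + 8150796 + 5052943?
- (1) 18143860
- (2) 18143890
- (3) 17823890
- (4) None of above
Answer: 2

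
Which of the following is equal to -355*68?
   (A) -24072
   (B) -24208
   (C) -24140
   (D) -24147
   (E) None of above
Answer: C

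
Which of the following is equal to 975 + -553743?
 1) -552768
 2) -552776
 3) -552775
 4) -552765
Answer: 1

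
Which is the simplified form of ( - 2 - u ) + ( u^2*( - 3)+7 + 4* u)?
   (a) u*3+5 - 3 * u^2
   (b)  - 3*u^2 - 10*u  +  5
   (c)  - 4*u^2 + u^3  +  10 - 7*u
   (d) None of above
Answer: a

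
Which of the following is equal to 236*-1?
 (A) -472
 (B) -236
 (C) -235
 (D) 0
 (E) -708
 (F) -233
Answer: B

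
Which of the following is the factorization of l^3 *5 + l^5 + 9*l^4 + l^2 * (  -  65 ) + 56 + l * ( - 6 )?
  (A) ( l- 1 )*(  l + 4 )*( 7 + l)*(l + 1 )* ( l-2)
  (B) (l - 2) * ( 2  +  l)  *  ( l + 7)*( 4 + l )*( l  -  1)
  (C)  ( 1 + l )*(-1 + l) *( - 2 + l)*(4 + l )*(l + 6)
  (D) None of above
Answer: A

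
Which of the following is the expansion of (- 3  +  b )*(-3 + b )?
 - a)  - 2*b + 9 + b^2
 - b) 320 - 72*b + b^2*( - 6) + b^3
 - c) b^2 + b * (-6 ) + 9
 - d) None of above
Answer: c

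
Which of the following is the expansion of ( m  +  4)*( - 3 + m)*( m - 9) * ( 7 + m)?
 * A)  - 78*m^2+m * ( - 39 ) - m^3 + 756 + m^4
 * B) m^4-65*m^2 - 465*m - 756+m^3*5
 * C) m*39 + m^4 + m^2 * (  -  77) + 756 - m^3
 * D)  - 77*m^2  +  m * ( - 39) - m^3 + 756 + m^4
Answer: D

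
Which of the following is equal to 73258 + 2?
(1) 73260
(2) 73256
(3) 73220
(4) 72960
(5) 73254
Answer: 1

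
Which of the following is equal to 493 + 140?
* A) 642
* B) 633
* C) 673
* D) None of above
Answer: B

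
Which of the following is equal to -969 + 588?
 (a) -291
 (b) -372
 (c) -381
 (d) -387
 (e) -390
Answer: c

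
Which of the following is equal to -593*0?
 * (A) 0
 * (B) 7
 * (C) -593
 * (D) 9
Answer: A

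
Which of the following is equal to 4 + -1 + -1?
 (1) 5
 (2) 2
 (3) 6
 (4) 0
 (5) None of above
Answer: 2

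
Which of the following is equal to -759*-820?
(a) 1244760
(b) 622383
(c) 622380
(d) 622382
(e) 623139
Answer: c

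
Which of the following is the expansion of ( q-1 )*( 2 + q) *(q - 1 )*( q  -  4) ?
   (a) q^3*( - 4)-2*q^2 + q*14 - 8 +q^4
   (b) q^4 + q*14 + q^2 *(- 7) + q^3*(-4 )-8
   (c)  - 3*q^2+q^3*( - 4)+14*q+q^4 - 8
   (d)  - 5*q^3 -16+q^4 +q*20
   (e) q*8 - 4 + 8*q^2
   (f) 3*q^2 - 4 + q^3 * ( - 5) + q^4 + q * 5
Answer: c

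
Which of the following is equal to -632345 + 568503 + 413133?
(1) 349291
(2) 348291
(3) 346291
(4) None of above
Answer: 1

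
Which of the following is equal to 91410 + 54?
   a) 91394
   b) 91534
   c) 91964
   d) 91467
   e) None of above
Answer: e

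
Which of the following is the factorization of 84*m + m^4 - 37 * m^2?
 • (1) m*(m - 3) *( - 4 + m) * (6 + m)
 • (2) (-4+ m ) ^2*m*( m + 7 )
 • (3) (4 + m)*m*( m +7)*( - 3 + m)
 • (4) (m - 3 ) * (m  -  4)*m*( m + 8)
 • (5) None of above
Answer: 5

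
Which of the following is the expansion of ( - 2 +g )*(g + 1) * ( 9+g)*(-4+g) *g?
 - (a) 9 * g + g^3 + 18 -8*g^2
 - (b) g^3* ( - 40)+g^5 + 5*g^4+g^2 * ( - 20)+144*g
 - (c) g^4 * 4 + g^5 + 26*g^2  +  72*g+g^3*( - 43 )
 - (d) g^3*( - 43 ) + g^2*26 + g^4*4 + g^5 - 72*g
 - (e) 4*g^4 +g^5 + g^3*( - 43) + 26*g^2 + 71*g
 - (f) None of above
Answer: c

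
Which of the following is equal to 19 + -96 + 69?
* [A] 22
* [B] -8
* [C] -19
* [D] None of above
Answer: B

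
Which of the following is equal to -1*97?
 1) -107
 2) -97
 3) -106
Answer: 2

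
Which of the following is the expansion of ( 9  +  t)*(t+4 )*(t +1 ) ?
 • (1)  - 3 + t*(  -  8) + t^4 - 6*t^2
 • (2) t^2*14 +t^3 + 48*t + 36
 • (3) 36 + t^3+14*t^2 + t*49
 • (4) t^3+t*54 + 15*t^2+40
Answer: 3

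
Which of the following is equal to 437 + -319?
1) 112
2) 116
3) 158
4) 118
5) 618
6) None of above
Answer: 4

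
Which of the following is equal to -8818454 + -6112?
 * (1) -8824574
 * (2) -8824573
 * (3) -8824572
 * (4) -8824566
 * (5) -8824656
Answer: 4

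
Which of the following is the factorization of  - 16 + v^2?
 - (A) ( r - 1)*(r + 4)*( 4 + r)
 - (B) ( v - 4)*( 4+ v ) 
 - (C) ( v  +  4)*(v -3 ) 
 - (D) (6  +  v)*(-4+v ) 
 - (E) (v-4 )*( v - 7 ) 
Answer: B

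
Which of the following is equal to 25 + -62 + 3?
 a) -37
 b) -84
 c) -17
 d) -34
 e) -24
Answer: d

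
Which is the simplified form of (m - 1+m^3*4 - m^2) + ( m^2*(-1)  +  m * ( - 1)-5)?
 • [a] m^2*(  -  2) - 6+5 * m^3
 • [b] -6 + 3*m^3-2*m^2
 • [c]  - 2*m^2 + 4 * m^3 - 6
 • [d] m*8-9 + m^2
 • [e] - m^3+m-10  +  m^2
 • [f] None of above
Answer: c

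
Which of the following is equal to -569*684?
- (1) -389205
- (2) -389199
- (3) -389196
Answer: 3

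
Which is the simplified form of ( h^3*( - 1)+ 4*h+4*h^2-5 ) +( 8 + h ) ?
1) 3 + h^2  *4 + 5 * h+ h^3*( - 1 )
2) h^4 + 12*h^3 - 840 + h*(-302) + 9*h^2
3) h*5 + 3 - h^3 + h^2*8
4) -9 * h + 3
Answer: 1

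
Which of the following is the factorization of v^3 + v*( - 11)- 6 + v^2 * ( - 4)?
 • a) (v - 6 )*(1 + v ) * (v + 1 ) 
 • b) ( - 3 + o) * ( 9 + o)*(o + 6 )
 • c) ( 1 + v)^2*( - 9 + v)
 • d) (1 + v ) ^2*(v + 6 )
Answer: a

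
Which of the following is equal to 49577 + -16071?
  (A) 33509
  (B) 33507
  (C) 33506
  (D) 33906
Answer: C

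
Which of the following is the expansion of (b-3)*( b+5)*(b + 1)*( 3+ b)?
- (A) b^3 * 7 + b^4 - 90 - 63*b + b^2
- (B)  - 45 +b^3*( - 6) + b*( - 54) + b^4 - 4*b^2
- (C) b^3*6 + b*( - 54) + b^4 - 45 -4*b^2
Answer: C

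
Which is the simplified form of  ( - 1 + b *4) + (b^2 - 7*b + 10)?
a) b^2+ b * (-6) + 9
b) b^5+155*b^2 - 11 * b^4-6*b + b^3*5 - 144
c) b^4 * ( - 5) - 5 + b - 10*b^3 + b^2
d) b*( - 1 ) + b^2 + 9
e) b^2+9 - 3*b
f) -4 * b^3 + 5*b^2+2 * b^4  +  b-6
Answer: e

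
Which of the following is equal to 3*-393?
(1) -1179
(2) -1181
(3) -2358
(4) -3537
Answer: 1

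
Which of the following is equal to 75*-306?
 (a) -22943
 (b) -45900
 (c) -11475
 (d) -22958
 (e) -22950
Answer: e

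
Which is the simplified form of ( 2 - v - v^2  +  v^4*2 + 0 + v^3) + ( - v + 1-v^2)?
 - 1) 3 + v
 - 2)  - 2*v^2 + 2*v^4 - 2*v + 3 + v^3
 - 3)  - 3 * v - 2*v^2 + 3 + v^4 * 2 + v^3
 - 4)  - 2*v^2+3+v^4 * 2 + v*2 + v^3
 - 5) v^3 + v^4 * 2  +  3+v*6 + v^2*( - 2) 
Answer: 2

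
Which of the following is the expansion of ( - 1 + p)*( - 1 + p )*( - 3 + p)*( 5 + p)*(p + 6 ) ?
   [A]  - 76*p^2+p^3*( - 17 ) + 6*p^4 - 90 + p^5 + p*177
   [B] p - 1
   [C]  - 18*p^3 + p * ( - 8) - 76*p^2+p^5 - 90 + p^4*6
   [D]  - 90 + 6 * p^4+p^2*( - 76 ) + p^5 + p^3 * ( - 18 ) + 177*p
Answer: D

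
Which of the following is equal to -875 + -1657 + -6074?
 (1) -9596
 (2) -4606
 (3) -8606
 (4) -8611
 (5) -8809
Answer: 3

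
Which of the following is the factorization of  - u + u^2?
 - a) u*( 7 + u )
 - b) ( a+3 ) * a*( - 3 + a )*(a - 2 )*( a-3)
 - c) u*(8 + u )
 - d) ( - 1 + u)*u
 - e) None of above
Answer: d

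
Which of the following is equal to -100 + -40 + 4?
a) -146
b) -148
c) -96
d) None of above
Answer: d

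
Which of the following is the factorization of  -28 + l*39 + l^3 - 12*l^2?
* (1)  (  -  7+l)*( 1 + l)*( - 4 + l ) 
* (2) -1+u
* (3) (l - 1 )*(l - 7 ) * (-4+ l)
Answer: 3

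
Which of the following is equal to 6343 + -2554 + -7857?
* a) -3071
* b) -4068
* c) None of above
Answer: b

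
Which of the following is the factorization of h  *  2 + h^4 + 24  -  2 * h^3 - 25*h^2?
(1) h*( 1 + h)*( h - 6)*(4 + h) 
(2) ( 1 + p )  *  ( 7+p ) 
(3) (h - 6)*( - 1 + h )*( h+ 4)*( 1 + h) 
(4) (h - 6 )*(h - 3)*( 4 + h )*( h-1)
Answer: 3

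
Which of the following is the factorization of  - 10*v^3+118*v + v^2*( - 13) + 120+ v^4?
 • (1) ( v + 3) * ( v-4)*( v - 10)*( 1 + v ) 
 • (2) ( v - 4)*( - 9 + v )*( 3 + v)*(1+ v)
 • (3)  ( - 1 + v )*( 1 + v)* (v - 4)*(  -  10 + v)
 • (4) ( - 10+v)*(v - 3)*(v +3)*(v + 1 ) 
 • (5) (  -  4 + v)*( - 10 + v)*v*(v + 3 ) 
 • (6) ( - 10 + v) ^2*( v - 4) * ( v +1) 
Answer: 1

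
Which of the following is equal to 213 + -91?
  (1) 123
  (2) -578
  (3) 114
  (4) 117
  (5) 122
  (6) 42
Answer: 5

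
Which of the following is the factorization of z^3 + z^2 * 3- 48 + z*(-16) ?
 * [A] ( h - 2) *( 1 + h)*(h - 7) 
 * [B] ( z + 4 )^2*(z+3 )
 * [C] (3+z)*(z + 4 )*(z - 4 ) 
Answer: C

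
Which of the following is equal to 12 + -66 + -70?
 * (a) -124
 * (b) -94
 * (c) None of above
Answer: a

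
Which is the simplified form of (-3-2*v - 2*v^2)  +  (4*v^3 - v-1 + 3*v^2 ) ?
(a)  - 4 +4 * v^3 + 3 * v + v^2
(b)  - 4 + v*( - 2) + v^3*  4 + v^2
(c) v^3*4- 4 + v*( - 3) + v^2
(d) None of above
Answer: c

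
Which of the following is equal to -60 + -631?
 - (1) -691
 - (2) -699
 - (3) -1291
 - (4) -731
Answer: 1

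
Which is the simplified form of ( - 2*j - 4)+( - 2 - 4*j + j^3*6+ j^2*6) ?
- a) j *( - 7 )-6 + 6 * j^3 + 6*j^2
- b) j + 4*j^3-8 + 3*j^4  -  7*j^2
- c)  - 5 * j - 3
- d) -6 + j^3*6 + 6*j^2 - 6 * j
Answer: d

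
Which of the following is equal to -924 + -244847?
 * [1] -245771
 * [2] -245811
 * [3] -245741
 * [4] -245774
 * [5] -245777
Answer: 1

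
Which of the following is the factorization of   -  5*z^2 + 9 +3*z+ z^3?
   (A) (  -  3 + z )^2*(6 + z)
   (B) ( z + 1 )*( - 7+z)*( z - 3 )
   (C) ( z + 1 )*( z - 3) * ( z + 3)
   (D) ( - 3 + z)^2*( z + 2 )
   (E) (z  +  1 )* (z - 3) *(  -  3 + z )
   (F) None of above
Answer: E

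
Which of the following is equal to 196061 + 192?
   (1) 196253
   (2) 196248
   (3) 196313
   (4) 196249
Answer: 1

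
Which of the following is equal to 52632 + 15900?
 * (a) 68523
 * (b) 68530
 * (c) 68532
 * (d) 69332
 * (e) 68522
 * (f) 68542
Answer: c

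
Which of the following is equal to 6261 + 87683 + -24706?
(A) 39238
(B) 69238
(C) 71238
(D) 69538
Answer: B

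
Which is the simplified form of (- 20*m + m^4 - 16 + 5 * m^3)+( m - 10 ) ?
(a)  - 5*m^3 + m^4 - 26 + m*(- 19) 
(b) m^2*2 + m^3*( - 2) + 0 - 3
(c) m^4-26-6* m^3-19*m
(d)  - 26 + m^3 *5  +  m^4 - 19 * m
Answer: d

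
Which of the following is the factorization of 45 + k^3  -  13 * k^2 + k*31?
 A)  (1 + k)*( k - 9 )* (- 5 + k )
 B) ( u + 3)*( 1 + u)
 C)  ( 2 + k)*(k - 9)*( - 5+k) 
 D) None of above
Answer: A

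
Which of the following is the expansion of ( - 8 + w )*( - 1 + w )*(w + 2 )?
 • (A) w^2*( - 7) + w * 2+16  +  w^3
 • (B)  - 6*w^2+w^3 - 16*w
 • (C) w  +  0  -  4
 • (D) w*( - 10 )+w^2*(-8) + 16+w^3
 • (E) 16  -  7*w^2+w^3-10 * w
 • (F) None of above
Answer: E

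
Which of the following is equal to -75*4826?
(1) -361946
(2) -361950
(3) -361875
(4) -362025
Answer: 2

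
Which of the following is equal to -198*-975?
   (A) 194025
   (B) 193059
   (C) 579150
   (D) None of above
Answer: D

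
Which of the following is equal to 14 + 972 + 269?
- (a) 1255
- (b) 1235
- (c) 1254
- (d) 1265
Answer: a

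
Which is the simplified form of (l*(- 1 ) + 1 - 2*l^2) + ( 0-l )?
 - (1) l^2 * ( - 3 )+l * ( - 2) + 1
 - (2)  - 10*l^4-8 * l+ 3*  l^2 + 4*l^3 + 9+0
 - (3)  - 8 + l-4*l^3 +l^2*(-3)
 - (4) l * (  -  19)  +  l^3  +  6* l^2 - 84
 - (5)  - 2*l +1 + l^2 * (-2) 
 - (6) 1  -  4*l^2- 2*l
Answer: 5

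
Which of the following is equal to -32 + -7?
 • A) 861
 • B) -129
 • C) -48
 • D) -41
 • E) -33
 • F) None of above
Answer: F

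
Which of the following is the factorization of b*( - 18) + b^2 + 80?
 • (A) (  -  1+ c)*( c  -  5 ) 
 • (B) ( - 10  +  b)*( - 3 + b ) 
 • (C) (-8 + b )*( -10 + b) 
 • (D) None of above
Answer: C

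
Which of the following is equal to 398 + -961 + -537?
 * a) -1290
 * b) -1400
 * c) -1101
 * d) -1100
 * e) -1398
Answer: d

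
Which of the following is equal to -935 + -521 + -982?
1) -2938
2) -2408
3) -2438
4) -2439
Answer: 3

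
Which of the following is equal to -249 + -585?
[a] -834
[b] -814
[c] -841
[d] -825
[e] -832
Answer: a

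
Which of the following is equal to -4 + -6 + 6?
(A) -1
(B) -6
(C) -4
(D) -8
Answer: C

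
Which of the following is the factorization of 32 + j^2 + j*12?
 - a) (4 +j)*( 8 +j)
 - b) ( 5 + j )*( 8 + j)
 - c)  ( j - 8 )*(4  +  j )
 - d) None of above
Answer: a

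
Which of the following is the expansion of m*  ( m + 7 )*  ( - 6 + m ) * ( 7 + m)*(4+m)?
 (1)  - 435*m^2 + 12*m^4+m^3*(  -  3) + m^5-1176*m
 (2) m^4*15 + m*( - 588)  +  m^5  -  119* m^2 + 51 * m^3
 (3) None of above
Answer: 3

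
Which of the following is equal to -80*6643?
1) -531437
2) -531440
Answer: 2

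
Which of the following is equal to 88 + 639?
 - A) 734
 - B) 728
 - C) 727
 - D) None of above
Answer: C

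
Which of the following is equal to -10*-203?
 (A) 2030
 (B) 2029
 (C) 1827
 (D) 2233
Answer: A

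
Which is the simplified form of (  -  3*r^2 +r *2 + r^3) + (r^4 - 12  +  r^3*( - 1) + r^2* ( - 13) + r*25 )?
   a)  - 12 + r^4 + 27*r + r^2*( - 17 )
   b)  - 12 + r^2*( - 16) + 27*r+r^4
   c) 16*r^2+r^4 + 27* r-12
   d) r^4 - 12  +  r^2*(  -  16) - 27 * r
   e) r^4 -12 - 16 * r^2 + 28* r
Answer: b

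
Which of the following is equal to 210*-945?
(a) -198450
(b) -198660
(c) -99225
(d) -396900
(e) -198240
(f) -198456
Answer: a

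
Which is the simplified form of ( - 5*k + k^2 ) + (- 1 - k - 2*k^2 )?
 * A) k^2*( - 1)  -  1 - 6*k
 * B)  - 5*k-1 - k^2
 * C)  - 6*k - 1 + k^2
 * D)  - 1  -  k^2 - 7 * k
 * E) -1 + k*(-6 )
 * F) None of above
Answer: A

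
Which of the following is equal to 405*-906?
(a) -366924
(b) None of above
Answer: b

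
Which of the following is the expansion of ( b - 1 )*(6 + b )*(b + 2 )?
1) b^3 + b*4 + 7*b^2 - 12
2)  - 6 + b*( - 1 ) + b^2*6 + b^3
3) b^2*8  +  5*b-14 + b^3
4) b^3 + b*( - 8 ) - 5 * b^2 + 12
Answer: 1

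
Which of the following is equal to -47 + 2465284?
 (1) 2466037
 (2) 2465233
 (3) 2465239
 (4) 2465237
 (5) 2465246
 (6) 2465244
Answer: 4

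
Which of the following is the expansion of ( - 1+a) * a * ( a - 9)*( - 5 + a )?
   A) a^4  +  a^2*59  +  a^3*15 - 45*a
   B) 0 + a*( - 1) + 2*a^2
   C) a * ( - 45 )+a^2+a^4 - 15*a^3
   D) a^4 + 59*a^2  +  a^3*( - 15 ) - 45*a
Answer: D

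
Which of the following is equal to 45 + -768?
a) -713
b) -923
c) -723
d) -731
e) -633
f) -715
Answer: c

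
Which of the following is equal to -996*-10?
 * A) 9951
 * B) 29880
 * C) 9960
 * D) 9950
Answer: C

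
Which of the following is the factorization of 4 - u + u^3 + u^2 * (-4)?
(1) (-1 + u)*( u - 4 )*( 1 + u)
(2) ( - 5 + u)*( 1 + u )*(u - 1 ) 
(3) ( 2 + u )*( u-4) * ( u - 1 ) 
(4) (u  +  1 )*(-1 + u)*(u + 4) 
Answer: 1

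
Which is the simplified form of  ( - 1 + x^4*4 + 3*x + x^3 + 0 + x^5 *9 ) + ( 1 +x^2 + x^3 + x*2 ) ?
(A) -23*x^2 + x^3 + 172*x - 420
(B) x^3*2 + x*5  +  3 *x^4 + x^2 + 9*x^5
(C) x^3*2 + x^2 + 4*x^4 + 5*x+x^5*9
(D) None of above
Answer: C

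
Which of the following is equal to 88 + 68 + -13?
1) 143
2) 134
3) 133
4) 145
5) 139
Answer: 1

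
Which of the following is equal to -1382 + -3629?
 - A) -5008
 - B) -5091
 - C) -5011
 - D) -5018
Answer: C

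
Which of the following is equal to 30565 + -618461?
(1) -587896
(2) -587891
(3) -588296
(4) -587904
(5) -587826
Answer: 1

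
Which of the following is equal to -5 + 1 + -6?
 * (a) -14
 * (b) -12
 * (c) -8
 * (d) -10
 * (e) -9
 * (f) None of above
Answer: d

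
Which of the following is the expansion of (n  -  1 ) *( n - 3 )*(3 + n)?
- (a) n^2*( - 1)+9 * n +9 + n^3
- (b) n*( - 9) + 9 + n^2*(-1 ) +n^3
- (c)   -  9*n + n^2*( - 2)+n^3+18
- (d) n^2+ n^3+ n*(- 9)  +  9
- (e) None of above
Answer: b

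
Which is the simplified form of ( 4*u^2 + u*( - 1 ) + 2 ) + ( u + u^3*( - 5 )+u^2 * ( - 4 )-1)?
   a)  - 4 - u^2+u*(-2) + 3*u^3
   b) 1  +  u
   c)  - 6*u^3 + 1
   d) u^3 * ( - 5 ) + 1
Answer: d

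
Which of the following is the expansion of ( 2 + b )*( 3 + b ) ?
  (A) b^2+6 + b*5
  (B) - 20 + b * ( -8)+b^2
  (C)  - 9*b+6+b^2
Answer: A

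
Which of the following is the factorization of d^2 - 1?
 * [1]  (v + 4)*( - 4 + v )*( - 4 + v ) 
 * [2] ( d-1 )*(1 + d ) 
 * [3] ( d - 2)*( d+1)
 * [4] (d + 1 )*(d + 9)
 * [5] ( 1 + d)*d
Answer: 2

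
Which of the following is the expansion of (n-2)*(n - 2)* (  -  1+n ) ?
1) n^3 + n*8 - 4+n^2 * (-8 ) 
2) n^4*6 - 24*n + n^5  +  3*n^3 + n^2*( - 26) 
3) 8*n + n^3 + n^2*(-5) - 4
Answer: 3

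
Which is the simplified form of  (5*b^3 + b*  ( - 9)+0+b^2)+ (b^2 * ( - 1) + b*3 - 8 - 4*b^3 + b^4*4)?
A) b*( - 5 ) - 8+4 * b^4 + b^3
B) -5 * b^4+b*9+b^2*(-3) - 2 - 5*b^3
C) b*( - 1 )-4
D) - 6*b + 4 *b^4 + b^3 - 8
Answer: D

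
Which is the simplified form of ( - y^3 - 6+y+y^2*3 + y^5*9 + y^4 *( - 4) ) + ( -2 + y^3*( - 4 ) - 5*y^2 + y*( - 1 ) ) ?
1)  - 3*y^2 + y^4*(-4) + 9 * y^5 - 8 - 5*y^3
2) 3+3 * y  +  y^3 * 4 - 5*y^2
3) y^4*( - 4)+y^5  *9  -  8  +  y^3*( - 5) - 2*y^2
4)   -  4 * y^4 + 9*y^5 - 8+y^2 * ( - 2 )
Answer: 3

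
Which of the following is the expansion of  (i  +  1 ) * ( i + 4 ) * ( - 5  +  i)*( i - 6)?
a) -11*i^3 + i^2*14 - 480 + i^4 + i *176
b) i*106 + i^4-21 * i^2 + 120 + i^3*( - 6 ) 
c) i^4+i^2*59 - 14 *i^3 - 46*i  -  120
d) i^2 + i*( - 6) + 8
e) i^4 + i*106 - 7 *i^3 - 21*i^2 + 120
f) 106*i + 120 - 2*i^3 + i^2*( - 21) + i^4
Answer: b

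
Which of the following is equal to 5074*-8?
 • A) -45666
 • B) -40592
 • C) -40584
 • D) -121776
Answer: B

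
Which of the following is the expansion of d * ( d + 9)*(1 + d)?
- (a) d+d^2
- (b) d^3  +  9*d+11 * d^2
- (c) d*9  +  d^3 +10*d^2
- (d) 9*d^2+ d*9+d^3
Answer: c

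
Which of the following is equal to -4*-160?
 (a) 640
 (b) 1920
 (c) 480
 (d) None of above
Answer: a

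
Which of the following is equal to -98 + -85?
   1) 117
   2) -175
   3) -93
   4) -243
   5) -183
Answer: 5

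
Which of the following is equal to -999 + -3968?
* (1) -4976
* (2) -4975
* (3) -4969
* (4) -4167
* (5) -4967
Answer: 5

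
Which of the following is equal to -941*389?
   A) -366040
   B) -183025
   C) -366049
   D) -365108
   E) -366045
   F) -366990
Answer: C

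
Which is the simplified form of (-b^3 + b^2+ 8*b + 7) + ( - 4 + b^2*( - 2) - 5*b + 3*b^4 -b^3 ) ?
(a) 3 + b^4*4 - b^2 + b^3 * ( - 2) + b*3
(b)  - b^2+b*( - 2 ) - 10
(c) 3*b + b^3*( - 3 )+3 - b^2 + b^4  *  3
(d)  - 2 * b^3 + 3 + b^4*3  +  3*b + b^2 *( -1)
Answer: d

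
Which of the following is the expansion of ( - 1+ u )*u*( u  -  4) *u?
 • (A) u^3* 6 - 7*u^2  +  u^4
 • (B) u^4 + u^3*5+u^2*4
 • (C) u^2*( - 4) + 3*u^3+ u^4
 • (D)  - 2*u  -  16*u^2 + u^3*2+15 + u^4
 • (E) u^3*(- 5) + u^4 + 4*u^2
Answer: E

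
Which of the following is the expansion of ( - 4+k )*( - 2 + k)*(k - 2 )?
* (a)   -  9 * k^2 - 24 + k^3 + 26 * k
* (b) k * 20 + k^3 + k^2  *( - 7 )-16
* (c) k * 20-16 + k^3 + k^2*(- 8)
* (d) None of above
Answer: c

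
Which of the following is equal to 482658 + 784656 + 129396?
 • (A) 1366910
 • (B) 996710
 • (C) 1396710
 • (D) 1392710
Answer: C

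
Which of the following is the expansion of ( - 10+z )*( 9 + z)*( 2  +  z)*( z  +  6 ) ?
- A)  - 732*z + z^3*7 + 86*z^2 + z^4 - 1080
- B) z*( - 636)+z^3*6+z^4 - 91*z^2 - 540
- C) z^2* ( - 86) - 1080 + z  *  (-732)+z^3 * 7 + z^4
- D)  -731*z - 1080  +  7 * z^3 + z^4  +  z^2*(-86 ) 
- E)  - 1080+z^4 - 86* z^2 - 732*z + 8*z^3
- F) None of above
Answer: C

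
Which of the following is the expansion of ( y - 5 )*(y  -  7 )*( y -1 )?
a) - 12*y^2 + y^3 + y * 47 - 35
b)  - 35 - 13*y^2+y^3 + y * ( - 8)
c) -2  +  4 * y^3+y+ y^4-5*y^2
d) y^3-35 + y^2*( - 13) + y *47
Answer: d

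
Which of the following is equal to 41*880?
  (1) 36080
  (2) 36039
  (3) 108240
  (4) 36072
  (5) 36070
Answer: 1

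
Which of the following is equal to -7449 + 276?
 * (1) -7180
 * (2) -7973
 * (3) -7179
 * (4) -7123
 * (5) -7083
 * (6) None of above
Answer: 6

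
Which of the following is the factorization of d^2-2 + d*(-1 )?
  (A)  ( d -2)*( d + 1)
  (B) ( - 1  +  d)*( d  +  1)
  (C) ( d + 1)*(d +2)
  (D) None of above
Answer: A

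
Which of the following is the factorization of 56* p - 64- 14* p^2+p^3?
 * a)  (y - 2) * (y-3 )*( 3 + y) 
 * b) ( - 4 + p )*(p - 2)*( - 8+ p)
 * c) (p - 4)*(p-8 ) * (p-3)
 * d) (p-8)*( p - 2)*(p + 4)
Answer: b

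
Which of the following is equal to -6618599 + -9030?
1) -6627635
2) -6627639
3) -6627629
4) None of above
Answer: 3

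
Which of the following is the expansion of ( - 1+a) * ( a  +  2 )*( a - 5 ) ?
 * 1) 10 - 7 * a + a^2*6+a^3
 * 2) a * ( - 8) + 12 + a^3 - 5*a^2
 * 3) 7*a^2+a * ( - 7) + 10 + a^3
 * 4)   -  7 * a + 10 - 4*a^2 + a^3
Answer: 4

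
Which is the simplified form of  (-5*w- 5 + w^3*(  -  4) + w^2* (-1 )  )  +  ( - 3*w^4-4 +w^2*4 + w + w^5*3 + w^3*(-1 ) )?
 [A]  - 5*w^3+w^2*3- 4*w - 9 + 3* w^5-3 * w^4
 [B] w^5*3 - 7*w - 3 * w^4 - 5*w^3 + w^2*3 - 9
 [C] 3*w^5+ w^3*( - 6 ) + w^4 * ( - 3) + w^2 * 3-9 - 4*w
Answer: A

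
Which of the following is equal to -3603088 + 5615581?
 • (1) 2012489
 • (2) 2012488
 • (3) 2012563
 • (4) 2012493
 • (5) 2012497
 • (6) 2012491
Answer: 4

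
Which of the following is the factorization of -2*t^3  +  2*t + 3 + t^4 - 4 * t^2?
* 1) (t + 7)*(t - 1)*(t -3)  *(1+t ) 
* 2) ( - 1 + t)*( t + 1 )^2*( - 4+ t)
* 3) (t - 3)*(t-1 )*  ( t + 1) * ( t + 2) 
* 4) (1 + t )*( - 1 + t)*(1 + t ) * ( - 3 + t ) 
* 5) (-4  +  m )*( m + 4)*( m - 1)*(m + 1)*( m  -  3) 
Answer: 4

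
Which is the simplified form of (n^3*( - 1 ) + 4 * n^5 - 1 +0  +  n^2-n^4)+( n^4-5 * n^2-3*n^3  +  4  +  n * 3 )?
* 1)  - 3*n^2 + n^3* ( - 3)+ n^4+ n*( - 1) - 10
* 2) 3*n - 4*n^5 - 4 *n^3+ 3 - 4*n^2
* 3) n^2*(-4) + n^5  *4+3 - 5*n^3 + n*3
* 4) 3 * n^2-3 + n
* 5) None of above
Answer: 5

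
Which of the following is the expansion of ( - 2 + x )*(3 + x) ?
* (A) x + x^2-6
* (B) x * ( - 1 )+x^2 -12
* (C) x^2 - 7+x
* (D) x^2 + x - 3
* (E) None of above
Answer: A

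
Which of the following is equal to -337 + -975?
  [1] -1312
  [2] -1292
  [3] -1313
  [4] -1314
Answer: 1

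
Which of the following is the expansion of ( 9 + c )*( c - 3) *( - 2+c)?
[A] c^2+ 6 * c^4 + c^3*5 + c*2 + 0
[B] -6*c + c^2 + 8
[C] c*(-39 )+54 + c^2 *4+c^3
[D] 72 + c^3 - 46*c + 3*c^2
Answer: C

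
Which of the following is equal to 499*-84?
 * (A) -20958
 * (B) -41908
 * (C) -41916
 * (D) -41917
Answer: C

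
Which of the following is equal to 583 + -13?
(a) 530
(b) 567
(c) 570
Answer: c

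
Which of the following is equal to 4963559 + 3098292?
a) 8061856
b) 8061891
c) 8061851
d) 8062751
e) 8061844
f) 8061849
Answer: c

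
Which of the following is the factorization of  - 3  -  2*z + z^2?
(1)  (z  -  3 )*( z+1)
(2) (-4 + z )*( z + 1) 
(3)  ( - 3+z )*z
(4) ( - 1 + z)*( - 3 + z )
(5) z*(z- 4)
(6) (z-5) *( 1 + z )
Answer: 1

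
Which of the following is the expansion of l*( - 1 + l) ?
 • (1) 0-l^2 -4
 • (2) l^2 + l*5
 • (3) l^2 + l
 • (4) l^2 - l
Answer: 4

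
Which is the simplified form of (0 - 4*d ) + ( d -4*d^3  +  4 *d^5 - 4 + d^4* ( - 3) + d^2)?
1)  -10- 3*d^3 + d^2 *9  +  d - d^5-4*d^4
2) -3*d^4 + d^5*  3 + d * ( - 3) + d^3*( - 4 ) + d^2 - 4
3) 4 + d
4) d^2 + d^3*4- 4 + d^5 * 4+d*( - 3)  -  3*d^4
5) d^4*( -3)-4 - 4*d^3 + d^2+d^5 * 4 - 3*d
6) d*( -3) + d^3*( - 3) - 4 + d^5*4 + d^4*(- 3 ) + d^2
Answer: 5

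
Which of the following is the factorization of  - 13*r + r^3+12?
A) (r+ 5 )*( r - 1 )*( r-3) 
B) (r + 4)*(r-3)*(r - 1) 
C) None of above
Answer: B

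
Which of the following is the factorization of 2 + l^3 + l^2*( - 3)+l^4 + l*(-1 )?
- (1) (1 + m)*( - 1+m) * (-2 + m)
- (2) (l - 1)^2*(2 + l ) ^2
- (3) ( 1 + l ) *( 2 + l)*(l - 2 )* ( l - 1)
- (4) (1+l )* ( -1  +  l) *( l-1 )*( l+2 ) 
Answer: 4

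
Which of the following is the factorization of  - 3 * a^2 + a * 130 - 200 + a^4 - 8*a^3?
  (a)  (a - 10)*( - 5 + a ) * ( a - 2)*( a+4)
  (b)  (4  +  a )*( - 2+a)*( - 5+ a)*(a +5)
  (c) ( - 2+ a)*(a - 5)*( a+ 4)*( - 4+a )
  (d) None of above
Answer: d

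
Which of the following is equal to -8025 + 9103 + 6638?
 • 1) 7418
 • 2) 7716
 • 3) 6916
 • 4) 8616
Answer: 2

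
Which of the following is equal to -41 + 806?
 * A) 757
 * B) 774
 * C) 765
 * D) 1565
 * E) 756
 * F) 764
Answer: C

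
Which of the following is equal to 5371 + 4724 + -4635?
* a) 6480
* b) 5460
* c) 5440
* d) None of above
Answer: b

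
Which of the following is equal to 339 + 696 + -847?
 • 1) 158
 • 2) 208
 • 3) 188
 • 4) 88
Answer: 3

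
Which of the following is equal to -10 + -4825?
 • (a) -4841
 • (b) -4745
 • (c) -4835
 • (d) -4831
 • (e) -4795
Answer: c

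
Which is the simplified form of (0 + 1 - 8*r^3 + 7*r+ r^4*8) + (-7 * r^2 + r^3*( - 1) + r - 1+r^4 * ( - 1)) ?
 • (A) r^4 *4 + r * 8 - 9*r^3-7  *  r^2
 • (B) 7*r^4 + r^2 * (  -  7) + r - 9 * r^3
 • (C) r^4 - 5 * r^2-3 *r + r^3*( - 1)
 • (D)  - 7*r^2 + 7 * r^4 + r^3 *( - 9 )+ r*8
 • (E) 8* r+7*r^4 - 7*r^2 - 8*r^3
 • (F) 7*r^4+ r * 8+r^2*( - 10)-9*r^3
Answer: D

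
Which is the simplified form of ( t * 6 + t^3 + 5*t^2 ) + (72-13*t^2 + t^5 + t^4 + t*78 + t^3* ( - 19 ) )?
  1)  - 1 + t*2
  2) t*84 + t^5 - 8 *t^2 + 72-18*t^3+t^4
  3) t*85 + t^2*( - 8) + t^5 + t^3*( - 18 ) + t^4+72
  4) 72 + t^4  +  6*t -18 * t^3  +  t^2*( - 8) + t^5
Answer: 2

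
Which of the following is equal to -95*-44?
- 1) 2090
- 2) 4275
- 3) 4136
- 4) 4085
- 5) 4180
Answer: 5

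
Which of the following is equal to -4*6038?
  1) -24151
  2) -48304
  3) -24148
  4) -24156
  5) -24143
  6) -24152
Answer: 6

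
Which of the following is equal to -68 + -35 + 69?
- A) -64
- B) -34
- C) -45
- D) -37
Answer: B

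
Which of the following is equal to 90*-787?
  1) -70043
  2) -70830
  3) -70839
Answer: 2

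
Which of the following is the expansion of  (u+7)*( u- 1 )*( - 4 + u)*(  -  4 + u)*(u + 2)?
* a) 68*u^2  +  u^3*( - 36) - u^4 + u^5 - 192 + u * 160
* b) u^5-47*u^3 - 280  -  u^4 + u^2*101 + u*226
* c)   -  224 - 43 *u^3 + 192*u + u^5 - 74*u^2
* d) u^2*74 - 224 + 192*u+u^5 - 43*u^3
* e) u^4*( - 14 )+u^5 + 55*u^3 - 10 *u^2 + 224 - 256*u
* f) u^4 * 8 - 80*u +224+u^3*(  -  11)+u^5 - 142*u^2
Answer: d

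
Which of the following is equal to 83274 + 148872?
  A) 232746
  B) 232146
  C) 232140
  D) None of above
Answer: B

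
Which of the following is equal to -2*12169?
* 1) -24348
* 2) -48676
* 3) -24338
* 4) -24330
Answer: 3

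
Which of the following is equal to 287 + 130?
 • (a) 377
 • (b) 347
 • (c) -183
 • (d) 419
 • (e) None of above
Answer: e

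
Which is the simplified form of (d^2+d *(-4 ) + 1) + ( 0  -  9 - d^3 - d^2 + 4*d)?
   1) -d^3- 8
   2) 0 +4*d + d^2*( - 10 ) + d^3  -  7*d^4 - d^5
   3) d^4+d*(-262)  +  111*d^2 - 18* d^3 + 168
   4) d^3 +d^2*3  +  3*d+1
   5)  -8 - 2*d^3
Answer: 1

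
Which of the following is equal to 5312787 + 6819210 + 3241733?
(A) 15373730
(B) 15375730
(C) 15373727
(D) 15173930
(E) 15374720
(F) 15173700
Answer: A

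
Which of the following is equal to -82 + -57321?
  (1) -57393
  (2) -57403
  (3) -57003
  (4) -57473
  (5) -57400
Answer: 2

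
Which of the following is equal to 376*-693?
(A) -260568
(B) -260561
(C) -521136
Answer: A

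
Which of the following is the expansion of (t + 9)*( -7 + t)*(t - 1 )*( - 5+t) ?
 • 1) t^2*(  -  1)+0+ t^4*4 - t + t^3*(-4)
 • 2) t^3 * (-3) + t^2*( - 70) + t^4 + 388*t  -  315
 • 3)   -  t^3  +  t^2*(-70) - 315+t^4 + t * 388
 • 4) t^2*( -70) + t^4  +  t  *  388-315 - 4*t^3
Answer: 4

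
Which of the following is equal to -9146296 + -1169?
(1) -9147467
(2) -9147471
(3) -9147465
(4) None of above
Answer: 3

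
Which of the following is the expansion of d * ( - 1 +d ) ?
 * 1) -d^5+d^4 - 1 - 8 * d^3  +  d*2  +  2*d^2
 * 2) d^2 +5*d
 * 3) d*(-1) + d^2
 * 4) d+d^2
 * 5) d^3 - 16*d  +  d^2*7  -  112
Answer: 3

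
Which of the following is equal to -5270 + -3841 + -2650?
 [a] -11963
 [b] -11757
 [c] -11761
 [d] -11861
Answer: c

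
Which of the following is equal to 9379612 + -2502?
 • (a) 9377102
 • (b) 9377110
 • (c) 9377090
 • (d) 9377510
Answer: b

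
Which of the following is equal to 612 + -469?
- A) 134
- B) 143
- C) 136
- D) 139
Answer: B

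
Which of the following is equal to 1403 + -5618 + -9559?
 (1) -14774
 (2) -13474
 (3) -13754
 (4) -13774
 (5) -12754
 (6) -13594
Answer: 4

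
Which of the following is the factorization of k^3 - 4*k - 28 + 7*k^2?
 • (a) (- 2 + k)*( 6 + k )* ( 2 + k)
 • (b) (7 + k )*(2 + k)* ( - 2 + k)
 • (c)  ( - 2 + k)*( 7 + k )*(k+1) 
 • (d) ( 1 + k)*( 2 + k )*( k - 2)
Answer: b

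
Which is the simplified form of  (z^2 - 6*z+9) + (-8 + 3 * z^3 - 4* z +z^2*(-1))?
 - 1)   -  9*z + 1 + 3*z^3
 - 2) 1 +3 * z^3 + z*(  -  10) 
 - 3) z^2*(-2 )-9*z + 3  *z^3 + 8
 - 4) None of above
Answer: 2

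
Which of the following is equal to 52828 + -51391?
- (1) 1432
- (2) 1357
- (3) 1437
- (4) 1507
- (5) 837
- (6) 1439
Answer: 3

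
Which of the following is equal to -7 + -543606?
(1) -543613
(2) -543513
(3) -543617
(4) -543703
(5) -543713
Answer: 1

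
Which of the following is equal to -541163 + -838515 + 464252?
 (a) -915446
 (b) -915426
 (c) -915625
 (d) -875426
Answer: b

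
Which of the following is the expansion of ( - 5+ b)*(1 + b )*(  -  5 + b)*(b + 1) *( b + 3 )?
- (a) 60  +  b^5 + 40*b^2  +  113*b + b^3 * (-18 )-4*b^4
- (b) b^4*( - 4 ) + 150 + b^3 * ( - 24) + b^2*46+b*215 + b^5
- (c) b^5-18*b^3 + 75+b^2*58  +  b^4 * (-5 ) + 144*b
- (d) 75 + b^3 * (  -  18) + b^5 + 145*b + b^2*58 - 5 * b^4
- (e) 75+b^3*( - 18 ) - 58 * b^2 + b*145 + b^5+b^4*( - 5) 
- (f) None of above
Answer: d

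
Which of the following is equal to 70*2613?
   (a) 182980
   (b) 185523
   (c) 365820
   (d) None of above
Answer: d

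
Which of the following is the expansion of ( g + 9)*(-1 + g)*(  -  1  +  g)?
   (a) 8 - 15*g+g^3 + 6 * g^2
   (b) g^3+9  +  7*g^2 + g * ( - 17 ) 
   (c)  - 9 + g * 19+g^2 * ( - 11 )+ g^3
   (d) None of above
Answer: b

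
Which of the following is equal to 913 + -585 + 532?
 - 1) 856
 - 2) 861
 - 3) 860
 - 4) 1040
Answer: 3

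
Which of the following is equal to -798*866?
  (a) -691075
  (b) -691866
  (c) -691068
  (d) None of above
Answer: c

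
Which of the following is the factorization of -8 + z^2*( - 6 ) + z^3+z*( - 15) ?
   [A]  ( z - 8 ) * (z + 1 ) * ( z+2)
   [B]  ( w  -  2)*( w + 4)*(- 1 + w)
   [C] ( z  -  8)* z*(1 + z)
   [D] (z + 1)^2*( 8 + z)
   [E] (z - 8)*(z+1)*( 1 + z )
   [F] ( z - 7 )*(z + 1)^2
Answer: E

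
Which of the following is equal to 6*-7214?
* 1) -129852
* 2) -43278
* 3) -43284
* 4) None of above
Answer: 3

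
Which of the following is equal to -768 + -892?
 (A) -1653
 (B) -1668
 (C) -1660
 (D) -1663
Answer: C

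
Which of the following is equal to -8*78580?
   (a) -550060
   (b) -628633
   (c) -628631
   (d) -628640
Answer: d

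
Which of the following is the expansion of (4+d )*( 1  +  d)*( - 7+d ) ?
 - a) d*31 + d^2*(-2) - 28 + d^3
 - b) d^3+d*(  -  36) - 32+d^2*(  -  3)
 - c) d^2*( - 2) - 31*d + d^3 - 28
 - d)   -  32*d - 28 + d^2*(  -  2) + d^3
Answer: c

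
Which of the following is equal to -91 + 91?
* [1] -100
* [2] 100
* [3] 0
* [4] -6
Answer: 3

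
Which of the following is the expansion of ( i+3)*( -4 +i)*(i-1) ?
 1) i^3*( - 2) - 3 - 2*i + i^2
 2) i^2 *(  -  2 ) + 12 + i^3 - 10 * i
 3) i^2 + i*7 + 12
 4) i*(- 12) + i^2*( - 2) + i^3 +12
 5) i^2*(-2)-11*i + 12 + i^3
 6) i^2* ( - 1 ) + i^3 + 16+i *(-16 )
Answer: 5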